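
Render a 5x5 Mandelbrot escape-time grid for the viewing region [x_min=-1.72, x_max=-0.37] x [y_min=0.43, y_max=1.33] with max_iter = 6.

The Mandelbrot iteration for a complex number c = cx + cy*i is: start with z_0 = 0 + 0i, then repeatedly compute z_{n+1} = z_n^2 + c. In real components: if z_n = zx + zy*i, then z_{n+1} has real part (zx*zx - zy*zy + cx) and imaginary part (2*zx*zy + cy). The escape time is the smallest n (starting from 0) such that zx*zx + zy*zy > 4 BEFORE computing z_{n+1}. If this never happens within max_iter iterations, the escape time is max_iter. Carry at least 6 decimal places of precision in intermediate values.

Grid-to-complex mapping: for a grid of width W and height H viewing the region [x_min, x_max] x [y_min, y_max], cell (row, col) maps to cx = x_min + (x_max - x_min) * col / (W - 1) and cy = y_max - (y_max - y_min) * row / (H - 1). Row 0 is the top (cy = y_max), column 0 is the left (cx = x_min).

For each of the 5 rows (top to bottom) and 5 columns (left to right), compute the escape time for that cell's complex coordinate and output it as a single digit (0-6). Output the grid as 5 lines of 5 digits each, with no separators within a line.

(row=0, col=0): c = -1.7200 + 1.3300i → escape time 1
(row=0, col=1): c = -1.3825 + 1.3300i → escape time 2
(row=0, col=2): c = -1.0450 + 1.3300i → escape time 2
(row=0, col=3): c = -0.7075 + 1.3300i → escape time 2
(row=0, col=4): c = -0.3700 + 1.3300i → escape time 2
(row=1, col=0): c = -1.7200 + 1.1050i → escape time 1
(row=1, col=1): c = -1.3825 + 1.1050i → escape time 2
(row=1, col=2): c = -1.0450 + 1.1050i → escape time 3
(row=1, col=3): c = -0.7075 + 1.1050i → escape time 3
(row=1, col=4): c = -0.3700 + 1.1050i → escape time 4
(row=2, col=0): c = -1.7200 + 0.8800i → escape time 2
(row=2, col=1): c = -1.3825 + 0.8800i → escape time 3
(row=2, col=2): c = -1.0450 + 0.8800i → escape time 3
(row=2, col=3): c = -0.7075 + 0.8800i → escape time 4
(row=2, col=4): c = -0.3700 + 0.8800i → escape time 5
(row=3, col=0): c = -1.7200 + 0.6550i → escape time 3
(row=3, col=1): c = -1.3825 + 0.6550i → escape time 3
(row=3, col=2): c = -1.0450 + 0.6550i → escape time 4
(row=3, col=3): c = -0.7075 + 0.6550i → escape time 6
(row=3, col=4): c = -0.3700 + 0.6550i → escape time 6
(row=4, col=0): c = -1.7200 + 0.4300i → escape time 3
(row=4, col=1): c = -1.3825 + 0.4300i → escape time 4
(row=4, col=2): c = -1.0450 + 0.4300i → escape time 6
(row=4, col=3): c = -0.7075 + 0.4300i → escape time 6
(row=4, col=4): c = -0.3700 + 0.4300i → escape time 6

Answer: 12222
12334
23345
33466
34666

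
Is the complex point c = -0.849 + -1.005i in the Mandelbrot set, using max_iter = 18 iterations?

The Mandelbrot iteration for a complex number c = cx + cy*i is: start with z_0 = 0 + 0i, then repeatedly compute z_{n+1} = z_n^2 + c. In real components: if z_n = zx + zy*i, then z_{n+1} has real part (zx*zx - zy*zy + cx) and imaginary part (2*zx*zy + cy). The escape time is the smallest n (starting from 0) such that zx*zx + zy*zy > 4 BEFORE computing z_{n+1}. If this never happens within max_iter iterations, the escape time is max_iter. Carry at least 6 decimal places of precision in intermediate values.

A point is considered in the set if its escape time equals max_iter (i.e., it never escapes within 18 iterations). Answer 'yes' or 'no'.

z_0 = 0 + 0i, c = -0.8490 + -1.0050i
Iter 1: z = -0.8490 + -1.0050i, |z|^2 = 1.7308
Iter 2: z = -1.1382 + 0.7015i, |z|^2 = 1.7876
Iter 3: z = -0.0455 + -2.6019i, |z|^2 = 6.7720
Escaped at iteration 3

Answer: no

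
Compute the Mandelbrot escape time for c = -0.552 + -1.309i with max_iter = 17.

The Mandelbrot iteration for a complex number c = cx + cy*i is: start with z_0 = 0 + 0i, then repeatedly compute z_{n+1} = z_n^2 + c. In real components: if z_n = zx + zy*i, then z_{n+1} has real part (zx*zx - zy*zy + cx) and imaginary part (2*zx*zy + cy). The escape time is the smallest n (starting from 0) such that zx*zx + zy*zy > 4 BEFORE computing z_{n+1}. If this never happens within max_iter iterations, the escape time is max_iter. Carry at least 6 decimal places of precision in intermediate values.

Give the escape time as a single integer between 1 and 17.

z_0 = 0 + 0i, c = -0.5520 + -1.3090i
Iter 1: z = -0.5520 + -1.3090i, |z|^2 = 2.0182
Iter 2: z = -1.9608 + 0.1361i, |z|^2 = 3.8632
Iter 3: z = 3.2741 + -1.8429i, |z|^2 = 14.1160
Escaped at iteration 3

Answer: 3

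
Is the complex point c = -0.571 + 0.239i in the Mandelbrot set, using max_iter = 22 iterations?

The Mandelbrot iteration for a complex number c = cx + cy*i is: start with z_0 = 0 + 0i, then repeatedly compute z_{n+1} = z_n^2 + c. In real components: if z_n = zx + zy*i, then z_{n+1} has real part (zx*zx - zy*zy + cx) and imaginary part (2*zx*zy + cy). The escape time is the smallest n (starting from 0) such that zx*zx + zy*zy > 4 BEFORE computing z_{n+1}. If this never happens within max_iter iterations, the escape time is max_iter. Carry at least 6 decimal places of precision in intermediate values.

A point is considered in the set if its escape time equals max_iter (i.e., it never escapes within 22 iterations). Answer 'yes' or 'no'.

z_0 = 0 + 0i, c = -0.5710 + 0.2390i
Iter 1: z = -0.5710 + 0.2390i, |z|^2 = 0.3832
Iter 2: z = -0.3021 + -0.0339i, |z|^2 = 0.0924
Iter 3: z = -0.4809 + 0.2595i, |z|^2 = 0.2986
Iter 4: z = -0.4071 + -0.0106i, |z|^2 = 0.1658
Iter 5: z = -0.4054 + 0.2476i, |z|^2 = 0.2257
Iter 6: z = -0.4680 + 0.0382i, |z|^2 = 0.2205
Iter 7: z = -0.3535 + 0.2032i, |z|^2 = 0.1662
Iter 8: z = -0.4874 + 0.0953i, |z|^2 = 0.2466
Iter 9: z = -0.3426 + 0.1461i, |z|^2 = 0.1387
Iter 10: z = -0.4750 + 0.1389i, |z|^2 = 0.2449
Iter 11: z = -0.3647 + 0.1070i, |z|^2 = 0.1445
Iter 12: z = -0.4495 + 0.1609i, |z|^2 = 0.2279
Iter 13: z = -0.3949 + 0.0943i, |z|^2 = 0.1648
Iter 14: z = -0.4240 + 0.1645i, |z|^2 = 0.2068
Iter 15: z = -0.4183 + 0.0995i, |z|^2 = 0.1849
Iter 16: z = -0.4059 + 0.1557i, |z|^2 = 0.1890
Iter 17: z = -0.4305 + 0.1126i, |z|^2 = 0.1980
Iter 18: z = -0.3984 + 0.1421i, |z|^2 = 0.1789
Iter 19: z = -0.4325 + 0.1258i, |z|^2 = 0.2029
Iter 20: z = -0.3998 + 0.1302i, |z|^2 = 0.1768
Iter 21: z = -0.4281 + 0.1349i, |z|^2 = 0.2015
Did not escape in 22 iterations → in set

Answer: yes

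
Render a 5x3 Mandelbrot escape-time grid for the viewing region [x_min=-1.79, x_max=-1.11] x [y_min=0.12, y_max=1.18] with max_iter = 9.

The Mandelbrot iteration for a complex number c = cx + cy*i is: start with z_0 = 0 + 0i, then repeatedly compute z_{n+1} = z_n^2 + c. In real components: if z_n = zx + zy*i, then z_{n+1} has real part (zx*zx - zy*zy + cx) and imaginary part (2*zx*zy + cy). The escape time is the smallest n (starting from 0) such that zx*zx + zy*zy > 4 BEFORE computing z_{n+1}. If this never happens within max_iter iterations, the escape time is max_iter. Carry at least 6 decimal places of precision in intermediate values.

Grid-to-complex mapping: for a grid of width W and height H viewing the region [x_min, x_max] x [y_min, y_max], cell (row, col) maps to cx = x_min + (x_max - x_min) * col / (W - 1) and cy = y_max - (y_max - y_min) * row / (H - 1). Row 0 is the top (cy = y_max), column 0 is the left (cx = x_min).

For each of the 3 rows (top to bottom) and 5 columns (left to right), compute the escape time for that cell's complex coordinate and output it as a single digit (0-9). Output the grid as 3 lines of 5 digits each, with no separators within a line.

(row=0, col=0): c = -1.7900 + 1.1800i → escape time 1
(row=0, col=1): c = -1.6200 + 1.1800i → escape time 1
(row=0, col=2): c = -1.4500 + 1.1800i → escape time 2
(row=0, col=3): c = -1.2800 + 1.1800i → escape time 2
(row=0, col=4): c = -1.1100 + 1.1800i → escape time 3
(row=1, col=0): c = -1.7900 + 0.6500i → escape time 3
(row=1, col=1): c = -1.6200 + 0.6500i → escape time 3
(row=1, col=2): c = -1.4500 + 0.6500i → escape time 3
(row=1, col=3): c = -1.2800 + 0.6500i → escape time 3
(row=1, col=4): c = -1.1100 + 0.6500i → escape time 4
(row=2, col=0): c = -1.7900 + 0.1200i → escape time 4
(row=2, col=1): c = -1.6200 + 0.1200i → escape time 6
(row=2, col=2): c = -1.4500 + 0.1200i → escape time 8
(row=2, col=3): c = -1.2800 + 0.1200i → escape time 9
(row=2, col=4): c = -1.1100 + 0.1200i → escape time 9

Answer: 11223
33334
46899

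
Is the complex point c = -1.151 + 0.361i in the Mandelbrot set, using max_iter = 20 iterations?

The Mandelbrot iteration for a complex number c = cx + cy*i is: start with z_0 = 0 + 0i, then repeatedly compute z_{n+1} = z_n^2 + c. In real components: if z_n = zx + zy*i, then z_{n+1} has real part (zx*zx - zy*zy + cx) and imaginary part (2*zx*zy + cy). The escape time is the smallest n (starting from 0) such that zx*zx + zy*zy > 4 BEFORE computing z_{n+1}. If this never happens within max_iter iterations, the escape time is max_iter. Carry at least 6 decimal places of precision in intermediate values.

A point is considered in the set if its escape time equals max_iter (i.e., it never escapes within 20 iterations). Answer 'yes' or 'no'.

z_0 = 0 + 0i, c = -1.1510 + 0.3610i
Iter 1: z = -1.1510 + 0.3610i, |z|^2 = 1.4551
Iter 2: z = 0.0435 + -0.4700i, |z|^2 = 0.2228
Iter 3: z = -1.3700 + 0.3201i, |z|^2 = 1.9795
Iter 4: z = 0.6235 + -0.5162i, |z|^2 = 0.6552
Iter 5: z = -1.0287 + -0.2827i, |z|^2 = 1.1381
Iter 6: z = -0.1727 + 0.9425i, |z|^2 = 0.9182
Iter 7: z = -2.0095 + 0.0354i, |z|^2 = 4.0395
Escaped at iteration 7

Answer: no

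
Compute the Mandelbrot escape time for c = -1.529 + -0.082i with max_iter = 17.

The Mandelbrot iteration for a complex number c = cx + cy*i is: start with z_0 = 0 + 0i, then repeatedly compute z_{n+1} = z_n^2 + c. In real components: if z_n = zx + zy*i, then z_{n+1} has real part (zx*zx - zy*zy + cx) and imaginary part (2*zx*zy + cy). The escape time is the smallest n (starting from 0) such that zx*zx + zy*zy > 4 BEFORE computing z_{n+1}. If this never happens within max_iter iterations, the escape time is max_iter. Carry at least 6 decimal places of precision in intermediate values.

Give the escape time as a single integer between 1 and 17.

Answer: 7

Derivation:
z_0 = 0 + 0i, c = -1.5290 + -0.0820i
Iter 1: z = -1.5290 + -0.0820i, |z|^2 = 2.3446
Iter 2: z = 0.8021 + 0.1688i, |z|^2 = 0.6719
Iter 3: z = -0.9141 + 0.1887i, |z|^2 = 0.8712
Iter 4: z = -0.7291 + -0.4270i, |z|^2 = 0.7139
Iter 5: z = -1.1798 + 0.5406i, |z|^2 = 1.6843
Iter 6: z = -0.4293 + -1.3577i, |z|^2 = 2.0278
Iter 7: z = -3.1881 + 1.0838i, |z|^2 = 11.3387
Escaped at iteration 7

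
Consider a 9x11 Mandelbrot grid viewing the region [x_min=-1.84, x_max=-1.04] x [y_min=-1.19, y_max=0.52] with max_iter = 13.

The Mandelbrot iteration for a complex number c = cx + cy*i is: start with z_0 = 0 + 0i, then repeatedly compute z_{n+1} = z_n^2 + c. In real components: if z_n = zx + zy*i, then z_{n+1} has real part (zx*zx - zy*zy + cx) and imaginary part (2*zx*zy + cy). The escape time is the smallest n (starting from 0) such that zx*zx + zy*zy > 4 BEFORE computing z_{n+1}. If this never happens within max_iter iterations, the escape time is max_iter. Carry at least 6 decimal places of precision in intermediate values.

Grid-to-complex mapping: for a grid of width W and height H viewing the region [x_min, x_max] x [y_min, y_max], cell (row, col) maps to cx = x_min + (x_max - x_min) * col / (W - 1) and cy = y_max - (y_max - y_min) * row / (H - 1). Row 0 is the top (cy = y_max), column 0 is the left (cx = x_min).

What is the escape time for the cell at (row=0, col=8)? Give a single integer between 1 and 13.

Answer: 5

Derivation:
z_0 = 0 + 0i, c = -1.0400 + 0.5200i
Iter 1: z = -1.0400 + 0.5200i, |z|^2 = 1.3520
Iter 2: z = -0.2288 + -0.5616i, |z|^2 = 0.3677
Iter 3: z = -1.3030 + 0.7770i, |z|^2 = 2.3016
Iter 4: z = 0.0542 + -1.5049i, |z|^2 = 2.2677
Iter 5: z = -3.3018 + 0.3568i, |z|^2 = 11.0291
Escaped at iteration 5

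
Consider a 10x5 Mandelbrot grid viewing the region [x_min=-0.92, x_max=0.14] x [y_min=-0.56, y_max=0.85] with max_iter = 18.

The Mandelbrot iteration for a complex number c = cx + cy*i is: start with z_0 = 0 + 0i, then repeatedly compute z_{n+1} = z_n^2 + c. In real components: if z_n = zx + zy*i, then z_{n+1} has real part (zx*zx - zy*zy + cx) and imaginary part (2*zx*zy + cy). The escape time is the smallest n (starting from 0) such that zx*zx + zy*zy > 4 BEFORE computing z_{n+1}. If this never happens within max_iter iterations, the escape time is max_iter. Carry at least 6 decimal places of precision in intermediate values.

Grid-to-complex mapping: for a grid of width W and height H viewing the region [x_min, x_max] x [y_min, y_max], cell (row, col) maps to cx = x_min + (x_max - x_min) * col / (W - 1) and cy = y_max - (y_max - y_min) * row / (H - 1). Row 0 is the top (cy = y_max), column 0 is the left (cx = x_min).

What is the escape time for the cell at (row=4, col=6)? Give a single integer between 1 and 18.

Answer: 18

Derivation:
z_0 = 0 + 0i, c = -0.2133 + -0.5600i
Iter 1: z = -0.2133 + -0.5600i, |z|^2 = 0.3591
Iter 2: z = -0.4814 + -0.3211i, |z|^2 = 0.3349
Iter 3: z = -0.0846 + -0.2509i, |z|^2 = 0.0701
Iter 4: z = -0.2691 + -0.5175i, |z|^2 = 0.3403
Iter 5: z = -0.4088 + -0.2815i, |z|^2 = 0.2463
Iter 6: z = -0.1255 + -0.3299i, |z|^2 = 0.1246
Iter 7: z = -0.3064 + -0.4772i, |z|^2 = 0.3216
Iter 8: z = -0.3472 + -0.2675i, |z|^2 = 0.1921
Iter 9: z = -0.1644 + -0.3742i, |z|^2 = 0.1671
Iter 10: z = -0.3264 + -0.4370i, |z|^2 = 0.2974
Iter 11: z = -0.2978 + -0.2748i, |z|^2 = 0.1642
Iter 12: z = -0.2002 + -0.3964i, |z|^2 = 0.1972
Iter 13: z = -0.3304 + -0.4013i, |z|^2 = 0.2702
Iter 14: z = -0.2652 + -0.2948i, |z|^2 = 0.1573
Iter 15: z = -0.2299 + -0.4036i, |z|^2 = 0.2157
Iter 16: z = -0.3234 + -0.3744i, |z|^2 = 0.2448
Iter 17: z = -0.2490 + -0.3179i, |z|^2 = 0.1630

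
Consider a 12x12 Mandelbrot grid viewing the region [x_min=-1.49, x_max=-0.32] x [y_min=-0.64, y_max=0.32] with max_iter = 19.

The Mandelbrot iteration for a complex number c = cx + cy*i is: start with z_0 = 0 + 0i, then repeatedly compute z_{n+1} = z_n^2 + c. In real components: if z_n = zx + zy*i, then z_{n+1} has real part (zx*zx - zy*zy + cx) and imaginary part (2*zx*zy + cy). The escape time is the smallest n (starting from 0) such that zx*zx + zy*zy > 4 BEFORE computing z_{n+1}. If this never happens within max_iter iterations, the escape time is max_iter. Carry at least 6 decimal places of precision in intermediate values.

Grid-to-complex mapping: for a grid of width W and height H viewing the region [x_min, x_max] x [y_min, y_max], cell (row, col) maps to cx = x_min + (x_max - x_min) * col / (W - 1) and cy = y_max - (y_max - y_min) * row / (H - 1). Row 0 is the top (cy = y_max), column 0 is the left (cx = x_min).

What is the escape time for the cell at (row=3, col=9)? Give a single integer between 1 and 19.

Answer: 19

Derivation:
z_0 = 0 + 0i, c = -0.5327 + 0.0582i
Iter 1: z = -0.5327 + 0.0582i, |z|^2 = 0.2872
Iter 2: z = -0.2523 + -0.0038i, |z|^2 = 0.0637
Iter 3: z = -0.4691 + 0.0601i, |z|^2 = 0.2236
Iter 4: z = -0.3163 + 0.0018i, |z|^2 = 0.1001
Iter 5: z = -0.4327 + 0.0570i, |z|^2 = 0.1905
Iter 6: z = -0.3488 + 0.0088i, |z|^2 = 0.1217
Iter 7: z = -0.4112 + 0.0520i, |z|^2 = 0.1718
Iter 8: z = -0.3664 + 0.0154i, |z|^2 = 0.1345
Iter 9: z = -0.3987 + 0.0469i, |z|^2 = 0.1612
Iter 10: z = -0.3759 + 0.0208i, |z|^2 = 0.1418
Iter 11: z = -0.3918 + 0.0426i, |z|^2 = 0.1553
Iter 12: z = -0.3810 + 0.0248i, |z|^2 = 0.1458
Iter 13: z = -0.3882 + 0.0393i, |z|^2 = 0.1522
Iter 14: z = -0.3836 + 0.0277i, |z|^2 = 0.1479
Iter 15: z = -0.3864 + 0.0369i, |z|^2 = 0.1506
Iter 16: z = -0.3848 + 0.0296i, |z|^2 = 0.1490
Iter 17: z = -0.3855 + 0.0354i, |z|^2 = 0.1499
Iter 18: z = -0.3854 + 0.0309i, |z|^2 = 0.1495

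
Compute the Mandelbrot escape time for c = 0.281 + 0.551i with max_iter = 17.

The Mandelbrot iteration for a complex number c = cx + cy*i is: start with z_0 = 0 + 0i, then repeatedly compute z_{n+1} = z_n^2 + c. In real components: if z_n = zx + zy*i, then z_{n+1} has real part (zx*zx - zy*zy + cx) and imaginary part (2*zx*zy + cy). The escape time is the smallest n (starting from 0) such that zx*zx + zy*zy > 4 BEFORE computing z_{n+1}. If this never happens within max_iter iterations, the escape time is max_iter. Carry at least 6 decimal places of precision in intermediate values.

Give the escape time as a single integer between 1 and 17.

Answer: 17

Derivation:
z_0 = 0 + 0i, c = 0.2810 + 0.5510i
Iter 1: z = 0.2810 + 0.5510i, |z|^2 = 0.3826
Iter 2: z = 0.0564 + 0.8607i, |z|^2 = 0.7439
Iter 3: z = -0.4566 + 0.6480i, |z|^2 = 0.6284
Iter 4: z = 0.0695 + -0.0407i, |z|^2 = 0.0065
Iter 5: z = 0.2842 + 0.5453i, |z|^2 = 0.3781
Iter 6: z = 0.0644 + 0.8609i, |z|^2 = 0.7454
Iter 7: z = -0.4561 + 0.6618i, |z|^2 = 0.6460
Iter 8: z = 0.0510 + -0.0527i, |z|^2 = 0.0054
Iter 9: z = 0.2808 + 0.5456i, |z|^2 = 0.3766
Iter 10: z = 0.0622 + 0.8574i, |z|^2 = 0.7391
Iter 11: z = -0.4504 + 0.6576i, |z|^2 = 0.6352
Iter 12: z = 0.0514 + -0.0413i, |z|^2 = 0.0043
Iter 13: z = 0.2819 + 0.5468i, |z|^2 = 0.3784
Iter 14: z = 0.0615 + 0.8593i, |z|^2 = 0.7422
Iter 15: z = -0.4536 + 0.6568i, |z|^2 = 0.6371
Iter 16: z = 0.0554 + -0.0448i, |z|^2 = 0.0051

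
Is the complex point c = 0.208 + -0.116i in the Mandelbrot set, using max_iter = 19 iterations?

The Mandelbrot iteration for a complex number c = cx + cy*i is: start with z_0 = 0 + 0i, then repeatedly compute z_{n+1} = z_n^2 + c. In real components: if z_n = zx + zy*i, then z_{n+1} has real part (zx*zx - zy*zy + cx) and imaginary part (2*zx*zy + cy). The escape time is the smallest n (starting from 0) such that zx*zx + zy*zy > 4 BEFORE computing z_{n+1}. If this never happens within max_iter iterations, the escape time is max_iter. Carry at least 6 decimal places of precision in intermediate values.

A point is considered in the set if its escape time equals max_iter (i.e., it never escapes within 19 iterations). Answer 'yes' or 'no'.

z_0 = 0 + 0i, c = 0.2080 + -0.1160i
Iter 1: z = 0.2080 + -0.1160i, |z|^2 = 0.0567
Iter 2: z = 0.2378 + -0.1643i, |z|^2 = 0.0835
Iter 3: z = 0.2376 + -0.1941i, |z|^2 = 0.0941
Iter 4: z = 0.2268 + -0.2082i, |z|^2 = 0.0948
Iter 5: z = 0.2161 + -0.2104i, |z|^2 = 0.0910
Iter 6: z = 0.2104 + -0.2069i, |z|^2 = 0.0871
Iter 7: z = 0.2094 + -0.2031i, |z|^2 = 0.0851
Iter 8: z = 0.2106 + -0.2011i, |z|^2 = 0.0848
Iter 9: z = 0.2119 + -0.2007i, |z|^2 = 0.0852
Iter 10: z = 0.2126 + -0.2011i, |z|^2 = 0.0856
Iter 11: z = 0.2128 + -0.2015i, |z|^2 = 0.0859
Iter 12: z = 0.2127 + -0.2018i, |z|^2 = 0.0859
Iter 13: z = 0.2125 + -0.2018i, |z|^2 = 0.0859
Iter 14: z = 0.2124 + -0.2018i, |z|^2 = 0.0858
Iter 15: z = 0.2124 + -0.2017i, |z|^2 = 0.0858
Iter 16: z = 0.2124 + -0.2017i, |z|^2 = 0.0858
Iter 17: z = 0.2124 + -0.2017i, |z|^2 = 0.0858
Iter 18: z = 0.2125 + -0.2017i, |z|^2 = 0.0858
Did not escape in 19 iterations → in set

Answer: yes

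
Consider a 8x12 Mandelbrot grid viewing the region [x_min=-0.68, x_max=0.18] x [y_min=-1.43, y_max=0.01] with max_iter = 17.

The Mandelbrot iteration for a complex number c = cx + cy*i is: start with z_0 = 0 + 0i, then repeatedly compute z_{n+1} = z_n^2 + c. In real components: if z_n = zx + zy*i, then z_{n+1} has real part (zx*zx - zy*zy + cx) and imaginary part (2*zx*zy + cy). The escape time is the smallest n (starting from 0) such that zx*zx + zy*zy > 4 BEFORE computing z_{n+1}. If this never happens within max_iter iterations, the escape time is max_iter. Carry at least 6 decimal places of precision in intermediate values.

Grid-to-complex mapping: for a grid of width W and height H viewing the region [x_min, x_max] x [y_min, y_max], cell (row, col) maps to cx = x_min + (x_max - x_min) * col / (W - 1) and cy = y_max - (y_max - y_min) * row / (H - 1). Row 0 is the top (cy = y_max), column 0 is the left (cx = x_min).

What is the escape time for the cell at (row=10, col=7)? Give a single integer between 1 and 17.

Answer: 2

Derivation:
z_0 = 0 + 0i, c = 0.1800 + -1.2991i
Iter 1: z = 0.1800 + -1.2991i, |z|^2 = 1.7200
Iter 2: z = -1.4752 + -1.7668i, |z|^2 = 5.2978
Escaped at iteration 2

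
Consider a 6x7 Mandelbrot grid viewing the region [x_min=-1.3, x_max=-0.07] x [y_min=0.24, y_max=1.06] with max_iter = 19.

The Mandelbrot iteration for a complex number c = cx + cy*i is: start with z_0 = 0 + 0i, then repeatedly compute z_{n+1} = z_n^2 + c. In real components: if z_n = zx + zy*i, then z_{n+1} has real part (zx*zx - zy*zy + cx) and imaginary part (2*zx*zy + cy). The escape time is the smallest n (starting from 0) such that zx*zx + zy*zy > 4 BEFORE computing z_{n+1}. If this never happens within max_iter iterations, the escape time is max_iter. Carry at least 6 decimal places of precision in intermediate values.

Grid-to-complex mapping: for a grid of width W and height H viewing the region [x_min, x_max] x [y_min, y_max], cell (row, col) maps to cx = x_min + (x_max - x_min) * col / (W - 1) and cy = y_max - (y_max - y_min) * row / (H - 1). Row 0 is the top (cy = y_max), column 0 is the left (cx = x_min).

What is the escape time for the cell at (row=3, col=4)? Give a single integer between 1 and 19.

Answer: 19

Derivation:
z_0 = 0 + 0i, c = -0.3160 + 0.6500i
Iter 1: z = -0.3160 + 0.6500i, |z|^2 = 0.5224
Iter 2: z = -0.6386 + 0.2392i, |z|^2 = 0.4651
Iter 3: z = 0.0346 + 0.3445i, |z|^2 = 0.1199
Iter 4: z = -0.4335 + 0.6739i, |z|^2 = 0.6420
Iter 5: z = -0.5822 + 0.0658i, |z|^2 = 0.3433
Iter 6: z = 0.0186 + 0.5734i, |z|^2 = 0.3291
Iter 7: z = -0.6444 + 0.6714i, |z|^2 = 0.8660
Iter 8: z = -0.3515 + -0.2153i, |z|^2 = 0.1699
Iter 9: z = -0.2388 + 0.8013i, |z|^2 = 0.6992
Iter 10: z = -0.9011 + 0.2673i, |z|^2 = 0.8834
Iter 11: z = 0.4246 + 0.1683i, |z|^2 = 0.2086
Iter 12: z = -0.1641 + 0.7929i, |z|^2 = 0.6556
Iter 13: z = -0.9178 + 0.3898i, |z|^2 = 0.9943
Iter 14: z = 0.3744 + -0.0656i, |z|^2 = 0.1445
Iter 15: z = -0.1801 + 0.6009i, |z|^2 = 0.3935
Iter 16: z = -0.6446 + 0.4335i, |z|^2 = 0.6035
Iter 17: z = -0.0884 + 0.0910i, |z|^2 = 0.0161
Iter 18: z = -0.3165 + 0.6339i, |z|^2 = 0.5020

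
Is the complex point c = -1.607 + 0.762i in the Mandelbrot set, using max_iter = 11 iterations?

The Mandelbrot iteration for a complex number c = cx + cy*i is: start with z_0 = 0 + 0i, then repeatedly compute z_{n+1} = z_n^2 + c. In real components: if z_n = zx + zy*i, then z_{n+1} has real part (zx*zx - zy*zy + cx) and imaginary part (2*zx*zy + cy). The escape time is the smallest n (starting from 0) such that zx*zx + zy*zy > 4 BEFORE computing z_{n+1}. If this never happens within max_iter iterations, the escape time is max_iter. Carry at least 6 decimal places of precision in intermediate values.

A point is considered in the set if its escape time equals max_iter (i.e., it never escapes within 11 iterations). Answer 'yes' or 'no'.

Answer: no

Derivation:
z_0 = 0 + 0i, c = -1.6070 + 0.7620i
Iter 1: z = -1.6070 + 0.7620i, |z|^2 = 3.1631
Iter 2: z = 0.3948 + -1.6871i, |z|^2 = 3.0021
Iter 3: z = -4.2973 + -0.5701i, |z|^2 = 18.7921
Escaped at iteration 3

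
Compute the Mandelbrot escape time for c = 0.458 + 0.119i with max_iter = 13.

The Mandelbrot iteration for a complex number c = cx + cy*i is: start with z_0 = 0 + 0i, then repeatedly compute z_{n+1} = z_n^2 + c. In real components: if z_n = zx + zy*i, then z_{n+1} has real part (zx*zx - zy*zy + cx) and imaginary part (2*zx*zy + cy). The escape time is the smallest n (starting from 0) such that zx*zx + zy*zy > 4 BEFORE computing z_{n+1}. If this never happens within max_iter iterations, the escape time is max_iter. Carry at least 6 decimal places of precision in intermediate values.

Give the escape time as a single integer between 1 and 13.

Answer: 6

Derivation:
z_0 = 0 + 0i, c = 0.4580 + 0.1190i
Iter 1: z = 0.4580 + 0.1190i, |z|^2 = 0.2239
Iter 2: z = 0.6536 + 0.2280i, |z|^2 = 0.4792
Iter 3: z = 0.8332 + 0.4170i, |z|^2 = 0.8682
Iter 4: z = 0.9783 + 0.8140i, |z|^2 = 1.6197
Iter 5: z = 0.7525 + 1.7116i, |z|^2 = 3.4960
Iter 6: z = -1.9054 + 2.6951i, |z|^2 = 10.8945
Escaped at iteration 6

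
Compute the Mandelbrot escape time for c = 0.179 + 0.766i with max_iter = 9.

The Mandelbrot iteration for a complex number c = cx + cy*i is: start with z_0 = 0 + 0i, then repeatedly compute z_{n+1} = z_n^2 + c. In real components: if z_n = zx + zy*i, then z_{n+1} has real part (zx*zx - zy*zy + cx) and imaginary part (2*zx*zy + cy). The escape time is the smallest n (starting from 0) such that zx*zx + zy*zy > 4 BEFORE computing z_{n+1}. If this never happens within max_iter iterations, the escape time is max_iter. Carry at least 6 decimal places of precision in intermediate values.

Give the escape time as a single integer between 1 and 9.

z_0 = 0 + 0i, c = 0.1790 + 0.7660i
Iter 1: z = 0.1790 + 0.7660i, |z|^2 = 0.6188
Iter 2: z = -0.3757 + 1.0402i, |z|^2 = 1.2232
Iter 3: z = -0.7619 + -0.0157i, |z|^2 = 0.5808
Iter 4: z = 0.7593 + 0.7899i, |z|^2 = 1.2004
Iter 5: z = 0.1316 + 1.9654i, |z|^2 = 3.8802
Iter 6: z = -3.6666 + 1.2833i, |z|^2 = 15.0908
Escaped at iteration 6

Answer: 6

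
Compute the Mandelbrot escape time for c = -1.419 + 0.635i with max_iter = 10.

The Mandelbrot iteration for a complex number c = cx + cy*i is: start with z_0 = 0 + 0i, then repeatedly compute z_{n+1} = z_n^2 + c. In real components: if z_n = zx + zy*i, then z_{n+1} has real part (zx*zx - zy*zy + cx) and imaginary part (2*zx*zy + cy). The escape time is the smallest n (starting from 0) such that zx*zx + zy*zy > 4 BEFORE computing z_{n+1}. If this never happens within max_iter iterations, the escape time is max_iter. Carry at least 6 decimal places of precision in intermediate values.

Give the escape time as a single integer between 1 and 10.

z_0 = 0 + 0i, c = -1.4190 + 0.6350i
Iter 1: z = -1.4190 + 0.6350i, |z|^2 = 2.4168
Iter 2: z = 0.1913 + -1.1671i, |z|^2 = 1.3988
Iter 3: z = -2.7446 + 0.1884i, |z|^2 = 7.5682
Escaped at iteration 3

Answer: 3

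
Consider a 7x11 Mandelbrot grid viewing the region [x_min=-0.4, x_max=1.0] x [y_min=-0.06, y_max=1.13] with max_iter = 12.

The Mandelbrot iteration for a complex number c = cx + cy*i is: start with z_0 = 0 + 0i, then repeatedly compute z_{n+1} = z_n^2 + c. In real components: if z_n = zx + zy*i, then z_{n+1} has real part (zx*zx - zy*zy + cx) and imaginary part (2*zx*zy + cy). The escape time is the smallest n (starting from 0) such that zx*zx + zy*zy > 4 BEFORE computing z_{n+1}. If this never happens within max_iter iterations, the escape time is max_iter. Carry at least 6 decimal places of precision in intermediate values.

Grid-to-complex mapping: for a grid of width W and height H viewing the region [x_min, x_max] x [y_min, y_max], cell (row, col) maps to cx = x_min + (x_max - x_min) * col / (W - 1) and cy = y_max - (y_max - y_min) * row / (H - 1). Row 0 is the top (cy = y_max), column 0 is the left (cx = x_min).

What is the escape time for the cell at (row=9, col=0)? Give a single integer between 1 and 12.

Answer: 12

Derivation:
z_0 = 0 + 0i, c = -0.4000 + 0.0590i
Iter 1: z = -0.4000 + 0.0590i, |z|^2 = 0.1635
Iter 2: z = -0.2435 + 0.0118i, |z|^2 = 0.0594
Iter 3: z = -0.3409 + 0.0533i, |z|^2 = 0.1190
Iter 4: z = -0.2867 + 0.0227i, |z|^2 = 0.0827
Iter 5: z = -0.3183 + 0.0460i, |z|^2 = 0.1035
Iter 6: z = -0.3008 + 0.0297i, |z|^2 = 0.0913
Iter 7: z = -0.3104 + 0.0411i, |z|^2 = 0.0981
Iter 8: z = -0.3053 + 0.0335i, |z|^2 = 0.0943
Iter 9: z = -0.3079 + 0.0386i, |z|^2 = 0.0963
Iter 10: z = -0.3067 + 0.0353i, |z|^2 = 0.0953
Iter 11: z = -0.3072 + 0.0374i, |z|^2 = 0.0958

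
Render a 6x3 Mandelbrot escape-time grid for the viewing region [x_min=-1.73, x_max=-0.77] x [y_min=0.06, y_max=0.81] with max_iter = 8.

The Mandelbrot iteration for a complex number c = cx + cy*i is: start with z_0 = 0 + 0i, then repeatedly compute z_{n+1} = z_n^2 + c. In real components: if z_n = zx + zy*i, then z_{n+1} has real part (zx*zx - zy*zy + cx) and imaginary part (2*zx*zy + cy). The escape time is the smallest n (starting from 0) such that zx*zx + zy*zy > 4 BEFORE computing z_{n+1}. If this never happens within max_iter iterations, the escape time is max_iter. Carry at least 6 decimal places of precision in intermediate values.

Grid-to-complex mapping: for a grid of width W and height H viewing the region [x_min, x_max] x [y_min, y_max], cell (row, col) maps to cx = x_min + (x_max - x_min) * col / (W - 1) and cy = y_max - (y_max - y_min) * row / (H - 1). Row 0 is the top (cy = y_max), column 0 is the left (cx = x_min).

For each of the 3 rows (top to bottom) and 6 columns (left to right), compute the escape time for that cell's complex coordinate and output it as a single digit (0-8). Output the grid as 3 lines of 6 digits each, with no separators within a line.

(row=0, col=0): c = -1.7300 + 0.8100i → escape time 2
(row=0, col=1): c = -1.5380 + 0.8100i → escape time 3
(row=0, col=2): c = -1.3460 + 0.8100i → escape time 3
(row=0, col=3): c = -1.1540 + 0.8100i → escape time 3
(row=0, col=4): c = -0.9620 + 0.8100i → escape time 3
(row=0, col=5): c = -0.7700 + 0.8100i → escape time 4
(row=1, col=0): c = -1.7300 + 0.4350i → escape time 3
(row=1, col=1): c = -1.5380 + 0.4350i → escape time 3
(row=1, col=2): c = -1.3460 + 0.4350i → escape time 5
(row=1, col=3): c = -1.1540 + 0.4350i → escape time 6
(row=1, col=4): c = -0.9620 + 0.4350i → escape time 6
(row=1, col=5): c = -0.7700 + 0.4350i → escape time 7
(row=2, col=0): c = -1.7300 + 0.0600i → escape time 7
(row=2, col=1): c = -1.5380 + 0.0600i → escape time 7
(row=2, col=2): c = -1.3460 + 0.0600i → escape time 8
(row=2, col=3): c = -1.1540 + 0.0600i → escape time 8
(row=2, col=4): c = -0.9620 + 0.0600i → escape time 8
(row=2, col=5): c = -0.7700 + 0.0600i → escape time 8

Answer: 233334
335667
778888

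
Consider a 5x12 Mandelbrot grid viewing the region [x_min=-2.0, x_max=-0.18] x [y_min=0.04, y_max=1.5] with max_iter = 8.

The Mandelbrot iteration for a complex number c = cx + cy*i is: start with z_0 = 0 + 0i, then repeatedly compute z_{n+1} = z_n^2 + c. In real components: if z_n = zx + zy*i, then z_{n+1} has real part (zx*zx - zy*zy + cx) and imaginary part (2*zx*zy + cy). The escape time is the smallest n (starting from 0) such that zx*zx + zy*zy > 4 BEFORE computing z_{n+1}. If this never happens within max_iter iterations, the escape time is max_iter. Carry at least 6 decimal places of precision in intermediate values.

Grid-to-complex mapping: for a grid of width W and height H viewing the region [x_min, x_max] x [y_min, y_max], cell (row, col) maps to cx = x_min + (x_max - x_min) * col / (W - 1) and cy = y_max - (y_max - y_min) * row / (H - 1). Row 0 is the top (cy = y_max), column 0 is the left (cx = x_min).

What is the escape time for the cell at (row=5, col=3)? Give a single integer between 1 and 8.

z_0 = 0 + 0i, c = -0.6350 + 0.8364i
Iter 1: z = -0.6350 + 0.8364i, |z|^2 = 1.1027
Iter 2: z = -0.9313 + -0.2258i, |z|^2 = 0.9183
Iter 3: z = 0.1813 + 1.2570i, |z|^2 = 1.6128
Iter 4: z = -2.1821 + 1.2921i, |z|^2 = 6.4311
Escaped at iteration 4

Answer: 4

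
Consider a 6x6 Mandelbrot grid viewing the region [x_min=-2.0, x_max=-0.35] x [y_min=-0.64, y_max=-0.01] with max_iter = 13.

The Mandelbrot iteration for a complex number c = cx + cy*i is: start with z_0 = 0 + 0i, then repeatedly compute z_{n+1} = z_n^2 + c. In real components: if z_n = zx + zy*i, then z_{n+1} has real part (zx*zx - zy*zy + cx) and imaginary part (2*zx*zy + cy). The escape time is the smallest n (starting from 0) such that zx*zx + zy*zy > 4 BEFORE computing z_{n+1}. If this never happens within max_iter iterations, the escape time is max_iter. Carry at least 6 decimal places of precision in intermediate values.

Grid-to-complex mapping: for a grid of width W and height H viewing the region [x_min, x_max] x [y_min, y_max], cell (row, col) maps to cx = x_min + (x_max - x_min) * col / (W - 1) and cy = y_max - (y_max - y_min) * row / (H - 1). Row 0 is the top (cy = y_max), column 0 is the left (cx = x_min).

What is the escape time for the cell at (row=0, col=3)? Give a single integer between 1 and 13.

Answer: 13

Derivation:
z_0 = 0 + 0i, c = -1.0100 + -0.0100i
Iter 1: z = -1.0100 + -0.0100i, |z|^2 = 1.0202
Iter 2: z = 0.0100 + 0.0102i, |z|^2 = 0.0002
Iter 3: z = -1.0100 + -0.0098i, |z|^2 = 1.0202
Iter 4: z = 0.0100 + 0.0098i, |z|^2 = 0.0002
Iter 5: z = -1.0100 + -0.0098i, |z|^2 = 1.0202
Iter 6: z = 0.0100 + 0.0098i, |z|^2 = 0.0002
Iter 7: z = -1.0100 + -0.0098i, |z|^2 = 1.0202
Iter 8: z = 0.0100 + 0.0098i, |z|^2 = 0.0002
Iter 9: z = -1.0100 + -0.0098i, |z|^2 = 1.0202
Iter 10: z = 0.0100 + 0.0098i, |z|^2 = 0.0002
Iter 11: z = -1.0100 + -0.0098i, |z|^2 = 1.0202
Iter 12: z = 0.0100 + 0.0098i, |z|^2 = 0.0002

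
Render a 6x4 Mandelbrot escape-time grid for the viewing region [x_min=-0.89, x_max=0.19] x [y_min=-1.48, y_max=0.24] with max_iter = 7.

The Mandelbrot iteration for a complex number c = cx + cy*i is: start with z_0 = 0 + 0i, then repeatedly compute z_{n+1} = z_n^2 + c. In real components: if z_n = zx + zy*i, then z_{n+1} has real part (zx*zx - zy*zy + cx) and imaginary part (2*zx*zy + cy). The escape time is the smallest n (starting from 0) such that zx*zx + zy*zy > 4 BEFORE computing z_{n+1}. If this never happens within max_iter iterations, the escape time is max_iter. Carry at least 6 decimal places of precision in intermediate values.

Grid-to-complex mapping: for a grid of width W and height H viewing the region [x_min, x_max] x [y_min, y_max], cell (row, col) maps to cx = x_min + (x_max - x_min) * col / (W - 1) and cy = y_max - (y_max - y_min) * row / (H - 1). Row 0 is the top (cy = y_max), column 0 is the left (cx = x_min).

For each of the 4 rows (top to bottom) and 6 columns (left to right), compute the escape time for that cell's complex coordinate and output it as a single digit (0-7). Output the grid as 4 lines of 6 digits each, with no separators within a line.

(row=0, col=0): c = -0.8900 + 0.2400i → escape time 7
(row=0, col=1): c = -0.6740 + 0.2400i → escape time 7
(row=0, col=2): c = -0.4580 + 0.2400i → escape time 7
(row=0, col=3): c = -0.2420 + 0.2400i → escape time 7
(row=0, col=4): c = -0.0260 + 0.2400i → escape time 7
(row=0, col=5): c = 0.1900 + 0.2400i → escape time 7
(row=1, col=0): c = -0.8900 + -0.3333i → escape time 7
(row=1, col=1): c = -0.6740 + -0.3333i → escape time 7
(row=1, col=2): c = -0.4580 + -0.3333i → escape time 7
(row=1, col=3): c = -0.2420 + -0.3333i → escape time 7
(row=1, col=4): c = -0.0260 + -0.3333i → escape time 7
(row=1, col=5): c = 0.1900 + -0.3333i → escape time 7
(row=2, col=0): c = -0.8900 + -0.9067i → escape time 3
(row=2, col=1): c = -0.6740 + -0.9067i → escape time 4
(row=2, col=2): c = -0.4580 + -0.9067i → escape time 5
(row=2, col=3): c = -0.2420 + -0.9067i → escape time 7
(row=2, col=4): c = -0.0260 + -0.9067i → escape time 7
(row=2, col=5): c = 0.1900 + -0.9067i → escape time 4
(row=3, col=0): c = -0.8900 + -1.4800i → escape time 2
(row=3, col=1): c = -0.6740 + -1.4800i → escape time 2
(row=3, col=2): c = -0.4580 + -1.4800i → escape time 2
(row=3, col=3): c = -0.2420 + -1.4800i → escape time 2
(row=3, col=4): c = -0.0260 + -1.4800i → escape time 2
(row=3, col=5): c = 0.1900 + -1.4800i → escape time 2

Answer: 777777
777777
345774
222222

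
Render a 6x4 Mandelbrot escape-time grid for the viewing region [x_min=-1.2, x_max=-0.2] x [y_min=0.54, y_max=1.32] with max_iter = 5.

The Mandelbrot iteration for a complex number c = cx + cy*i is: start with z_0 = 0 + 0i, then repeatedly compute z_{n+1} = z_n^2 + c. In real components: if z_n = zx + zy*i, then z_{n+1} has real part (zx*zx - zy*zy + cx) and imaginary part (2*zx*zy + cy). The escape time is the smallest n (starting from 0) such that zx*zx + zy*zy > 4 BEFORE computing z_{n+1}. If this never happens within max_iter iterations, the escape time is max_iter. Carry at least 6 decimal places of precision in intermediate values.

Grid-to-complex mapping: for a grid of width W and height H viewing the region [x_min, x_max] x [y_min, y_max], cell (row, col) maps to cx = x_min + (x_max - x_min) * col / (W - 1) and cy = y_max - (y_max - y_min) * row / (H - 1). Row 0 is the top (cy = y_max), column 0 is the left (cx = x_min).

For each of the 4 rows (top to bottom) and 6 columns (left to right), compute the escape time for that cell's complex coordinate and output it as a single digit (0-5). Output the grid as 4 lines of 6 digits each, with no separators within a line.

(row=0, col=0): c = -1.2000 + 1.3200i → escape time 2
(row=0, col=1): c = -1.0000 + 1.3200i → escape time 2
(row=0, col=2): c = -0.8000 + 1.3200i → escape time 2
(row=0, col=3): c = -0.6000 + 1.3200i → escape time 3
(row=0, col=4): c = -0.4000 + 1.3200i → escape time 3
(row=0, col=5): c = -0.2000 + 1.3200i → escape time 2
(row=1, col=0): c = -1.2000 + 1.0600i → escape time 3
(row=1, col=1): c = -1.0000 + 1.0600i → escape time 3
(row=1, col=2): c = -0.8000 + 1.0600i → escape time 3
(row=1, col=3): c = -0.6000 + 1.0600i → escape time 3
(row=1, col=4): c = -0.4000 + 1.0600i → escape time 4
(row=1, col=5): c = -0.2000 + 1.0600i → escape time 5
(row=2, col=0): c = -1.2000 + 0.8000i → escape time 3
(row=2, col=1): c = -1.0000 + 0.8000i → escape time 3
(row=2, col=2): c = -0.8000 + 0.8000i → escape time 4
(row=2, col=3): c = -0.6000 + 0.8000i → escape time 4
(row=2, col=4): c = -0.4000 + 0.8000i → escape time 5
(row=2, col=5): c = -0.2000 + 0.8000i → escape time 5
(row=3, col=0): c = -1.2000 + 0.5400i → escape time 4
(row=3, col=1): c = -1.0000 + 0.5400i → escape time 5
(row=3, col=2): c = -0.8000 + 0.5400i → escape time 5
(row=3, col=3): c = -0.6000 + 0.5400i → escape time 5
(row=3, col=4): c = -0.4000 + 0.5400i → escape time 5
(row=3, col=5): c = -0.2000 + 0.5400i → escape time 5

Answer: 222332
333345
334455
455555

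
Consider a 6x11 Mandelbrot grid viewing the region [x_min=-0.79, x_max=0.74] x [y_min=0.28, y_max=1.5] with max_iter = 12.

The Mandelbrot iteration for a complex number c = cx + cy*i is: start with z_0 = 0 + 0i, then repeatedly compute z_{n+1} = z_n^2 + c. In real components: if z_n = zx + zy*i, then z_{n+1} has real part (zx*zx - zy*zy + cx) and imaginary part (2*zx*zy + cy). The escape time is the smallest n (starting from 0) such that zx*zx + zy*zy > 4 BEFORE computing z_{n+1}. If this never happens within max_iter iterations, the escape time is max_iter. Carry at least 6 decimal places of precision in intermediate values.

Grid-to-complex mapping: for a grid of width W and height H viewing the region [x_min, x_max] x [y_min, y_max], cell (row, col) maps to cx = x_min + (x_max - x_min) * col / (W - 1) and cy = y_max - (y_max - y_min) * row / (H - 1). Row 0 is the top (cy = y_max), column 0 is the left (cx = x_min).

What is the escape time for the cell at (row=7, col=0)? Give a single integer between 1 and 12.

z_0 = 0 + 0i, c = -0.7900 + 0.6460i
Iter 1: z = -0.7900 + 0.6460i, |z|^2 = 1.0414
Iter 2: z = -0.5832 + -0.3747i, |z|^2 = 0.4805
Iter 3: z = -0.5902 + 1.0830i, |z|^2 = 1.5214
Iter 4: z = -1.6146 + -0.6325i, |z|^2 = 3.0070
Iter 5: z = 1.4168 + 2.6885i, |z|^2 = 9.2354
Escaped at iteration 5

Answer: 5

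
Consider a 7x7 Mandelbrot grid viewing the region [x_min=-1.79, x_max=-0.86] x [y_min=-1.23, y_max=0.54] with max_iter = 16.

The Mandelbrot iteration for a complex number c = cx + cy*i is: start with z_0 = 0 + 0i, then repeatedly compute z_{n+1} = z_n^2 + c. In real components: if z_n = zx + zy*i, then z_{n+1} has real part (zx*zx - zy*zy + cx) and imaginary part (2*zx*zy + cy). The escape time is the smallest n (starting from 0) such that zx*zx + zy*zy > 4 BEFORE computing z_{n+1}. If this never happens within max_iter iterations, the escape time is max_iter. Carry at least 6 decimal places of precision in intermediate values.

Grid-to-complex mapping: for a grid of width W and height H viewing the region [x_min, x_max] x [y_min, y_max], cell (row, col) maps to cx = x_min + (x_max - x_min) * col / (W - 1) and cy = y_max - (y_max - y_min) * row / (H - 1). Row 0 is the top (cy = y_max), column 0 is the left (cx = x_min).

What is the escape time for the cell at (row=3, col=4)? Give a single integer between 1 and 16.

z_0 = 0 + 0i, c = -1.1700 + -0.3450i
Iter 1: z = -1.1700 + -0.3450i, |z|^2 = 1.4879
Iter 2: z = 0.0799 + 0.4623i, |z|^2 = 0.2201
Iter 3: z = -1.3773 + -0.2711i, |z|^2 = 1.9706
Iter 4: z = 0.6535 + 0.4019i, |z|^2 = 0.5887
Iter 5: z = -0.9044 + 0.1804i, |z|^2 = 0.8505
Iter 6: z = -0.3846 + -0.6712i, |z|^2 = 0.5984
Iter 7: z = -1.4727 + 0.1713i, |z|^2 = 2.1981
Iter 8: z = 0.9694 + -0.8494i, |z|^2 = 1.6613
Iter 9: z = -0.9517 + -1.9919i, |z|^2 = 4.8732
Escaped at iteration 9

Answer: 9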